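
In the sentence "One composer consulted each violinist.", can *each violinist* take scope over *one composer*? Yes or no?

Yes

*one composer* and *each violinist* are co-arguments of the matrix verb, with nothing but a clause-internal boundary between them.
QR within a single clause is free, so the lower quantifier may take scope over the higher one.
The sentence is scopally ambiguous between *one composer* > *each violinist* and *each violinist* > *one composer*.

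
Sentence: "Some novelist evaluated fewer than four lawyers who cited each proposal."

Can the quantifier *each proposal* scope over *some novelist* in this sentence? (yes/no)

No

*each proposal* is embedded in the relative clause *who cited each proposal* modifying *fewer than four lawyers*.
A relative clause is a scope island — quantifier raising cannot cross its boundary.
So *each proposal* cannot raise high enough to outscope *some novelist*; only the surface ordering *some novelist* > *each proposal* is available.
(Only the surface reading survives: one fixed novelist with respect to all the relevant proposals.)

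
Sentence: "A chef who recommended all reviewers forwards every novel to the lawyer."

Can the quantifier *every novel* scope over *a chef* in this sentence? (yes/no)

Although the sentence contains a relative clause (*who recommended all reviewers*), *every novel* is outside it, in the matrix VP.
With no island boundary between them, the object can take inverse scope over the subject via ordinary QR within the clause.
The sentence is scopally ambiguous between *a chef* > *every novel* and *every novel* > *a chef*.

Yes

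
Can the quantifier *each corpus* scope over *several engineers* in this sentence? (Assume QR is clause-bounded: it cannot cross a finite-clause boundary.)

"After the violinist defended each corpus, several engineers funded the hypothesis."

The DP *each corpus* is contained in the adjunct clause *after the violinist defended each corpus*.
Adverbial clauses are not L-marked, so they are barriers for QR — the quantifier cannot escape the adjunct.
*each corpus* > *several engineers* would require crossing that boundary, which is illicit.

No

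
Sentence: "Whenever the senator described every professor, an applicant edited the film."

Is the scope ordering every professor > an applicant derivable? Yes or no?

No

*every professor* occurs within the adjunct clause *whenever the senator described every professor*.
Adjuncts are opaque for quantifier raising; a quantifier in an adjunct stays inside it.
*every professor* is confined to the island and cannot take scope over *an applicant*.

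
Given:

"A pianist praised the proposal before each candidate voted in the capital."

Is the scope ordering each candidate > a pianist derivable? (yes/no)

No

Structurally, *each candidate* is inside the adjunct clause *before each candidate voted in the capital*.
Scope out of an adjunct clause is unavailable: QR respects the adjunct-island constraint.
So *each candidate* cannot raise high enough to outscope *a pianist*; only the surface ordering *a pianist* > *each candidate* is available.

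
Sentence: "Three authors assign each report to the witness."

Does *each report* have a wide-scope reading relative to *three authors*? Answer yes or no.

*each report* and *three authors* are in the same minimal clause.
Nothing blocks QR of the lower DP to a position above the higher one, so inverse scope is available.

Yes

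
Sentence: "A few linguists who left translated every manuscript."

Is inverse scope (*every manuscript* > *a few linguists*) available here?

*every manuscript* sits in the matrix clause, not in the relative clause on *a few linguists*.
QR within a single clause is free, so the lower quantifier may take scope over the higher one.
Both orderings are possible: *a few linguists* > *every manuscript* and *every manuscript* > *a few linguists*.

Yes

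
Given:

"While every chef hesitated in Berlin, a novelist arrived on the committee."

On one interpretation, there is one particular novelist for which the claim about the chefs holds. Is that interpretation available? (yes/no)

Yes

That reading corresponds to *a novelist* > *every chef*.
*a novelist* is a matrix-clause argument and can take scope within the matrix clause over the constituent containing *every chef*, so *a novelist* > *every chef* needs no island-crossing movement and is available.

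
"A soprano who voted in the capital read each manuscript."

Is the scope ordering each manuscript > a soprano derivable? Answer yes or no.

*each manuscript* sits in the matrix clause, not in the relative clause on *a soprano*.
QR within a single clause is free, so the lower quantifier may take scope over the higher one.

Yes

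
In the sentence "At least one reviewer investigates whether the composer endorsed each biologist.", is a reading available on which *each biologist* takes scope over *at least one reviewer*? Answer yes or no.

Structurally, *each biologist* is inside the embedded question *whether the composer endorsed each biologist*.
QR across an interrogative CP boundary is ruled out as a wh-island violation.
So *each biologist* cannot raise to a position above *at least one reviewer*.

No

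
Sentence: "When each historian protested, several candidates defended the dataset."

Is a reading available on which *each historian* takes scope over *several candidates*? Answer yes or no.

*each historian* is embedded in the adjunct clause *when each historian protested*.
Adverbial clauses are not L-marked, so they are barriers for QR — the quantifier cannot escape the adjunct.
*each historian* is confined to the island and cannot take scope over *several candidates*.

No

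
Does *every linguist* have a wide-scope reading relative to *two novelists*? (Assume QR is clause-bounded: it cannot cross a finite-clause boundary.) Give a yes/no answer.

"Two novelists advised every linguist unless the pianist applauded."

Yes

The adjunct clause does not contain *every linguist*, which is the matrix object.
Clause-internal QR can adjoin the lower DP above the subject, yielding the inverse reading.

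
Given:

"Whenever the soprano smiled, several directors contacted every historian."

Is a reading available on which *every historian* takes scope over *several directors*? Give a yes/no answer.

Neither queried DP is inside the adjunct, so the adjunct-island constraint does not apply.
QR within a single clause is free, so the lower quantifier may take scope over the higher one.

Yes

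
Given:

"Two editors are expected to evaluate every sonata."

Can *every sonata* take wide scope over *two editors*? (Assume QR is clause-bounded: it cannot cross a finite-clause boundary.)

Yes

The matrix predicate is a raising verb, whose infinitival complement is not a scope island — *every sonata* can QR into the matrix clause.
Since no island is crossed, the inverse ordering is licensed alongside surface scope.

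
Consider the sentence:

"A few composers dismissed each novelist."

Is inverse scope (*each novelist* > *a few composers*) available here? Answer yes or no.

Yes

Both DPs are arguments of the same predicate; there is no clause or island boundary between them.
No island intervenes, so both surface and inverse scope are derivable.
Both orderings are possible: *a few composers* > *each novelist* and *each novelist* > *a few composers*.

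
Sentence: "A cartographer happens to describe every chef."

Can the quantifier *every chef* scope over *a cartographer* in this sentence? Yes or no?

The matrix predicate is a raising verb, whose infinitival complement is not a scope island — *every chef* can QR into the matrix clause.
Clause-internal QR can adjoin the lower DP above the subject, yielding the inverse reading.
So *every chef* > *a cartographer* is among the available readings.

Yes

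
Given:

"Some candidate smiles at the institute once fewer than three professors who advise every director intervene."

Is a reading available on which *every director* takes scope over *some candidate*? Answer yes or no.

*every director* occurs within the relative clause *who advise every director*, which is itself inside the adjunct *once fewer than three professors who advise every director intervene*.
Even if one barrier were somehow void, the other would still block QR.
So *every director* cannot raise to a position above *some candidate*.
(Only the surface reading survives: one fixed candidate with respect to all the relevant directors.)

No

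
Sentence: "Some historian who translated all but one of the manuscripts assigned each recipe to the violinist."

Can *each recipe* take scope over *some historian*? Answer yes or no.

Yes

Although the sentence contains a relative clause (*who translated all but one of the manuscripts*), *each recipe* is outside it, in the matrix VP.
QR within a single clause is free, so the lower quantifier may take scope over the higher one.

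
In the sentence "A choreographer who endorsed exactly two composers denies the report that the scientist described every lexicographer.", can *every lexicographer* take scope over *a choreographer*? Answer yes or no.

No

*every lexicographer* occurs within the complex NP *the report that the scientist described every lexicographer*.
The Complex NP Constraint bars QR out of the complement clause of a noun.
So the wide-scope reading for *every lexicographer* is blocked.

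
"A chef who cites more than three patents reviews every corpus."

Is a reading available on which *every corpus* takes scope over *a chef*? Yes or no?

Yes

The relative clause *who cites more than three patents* modifies *a chef*, but *every corpus* is not inside that relative clause — it is an argument of the matrix verb.
QR within a single clause is free, so the lower quantifier may take scope over the higher one.
Both orderings are possible: *a chef* > *every corpus* and *every corpus* > *a chef*.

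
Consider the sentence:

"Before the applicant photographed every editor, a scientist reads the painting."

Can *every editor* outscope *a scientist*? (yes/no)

No

*every editor* sits inside the adjunct clause *before the applicant photographed every editor*.
Adjuncts are opaque for quantifier raising; a quantifier in an adjunct stays inside it.
*every editor* > *a scientist* would require crossing that boundary, which is illicit.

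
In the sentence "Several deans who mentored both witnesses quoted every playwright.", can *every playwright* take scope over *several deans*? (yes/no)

*every playwright* sits in the matrix clause, not in the relative clause on *several deans*.
Clause-internal QR can adjoin the lower DP above the subject, yielding the inverse reading.
Both orderings are possible: *several deans* > *every playwright* and *every playwright* > *several deans*.

Yes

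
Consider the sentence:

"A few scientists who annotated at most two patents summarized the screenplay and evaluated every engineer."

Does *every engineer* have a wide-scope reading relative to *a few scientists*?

No

*every engineer* is embedded in one conjunct of the coordinate structure (*evaluated every engineer*).
A quantifier cannot raise out of one conjunct of a coordination across the whole coordinate structure — the CSC applies to QR.
*every engineer* is confined to the island and cannot take scope over *a few scientists*.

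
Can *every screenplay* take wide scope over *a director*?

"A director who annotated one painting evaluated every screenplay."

Yes

The relative clause *who annotated one painting* modifies *a director*, but *every screenplay* is not inside that relative clause — it is an argument of the matrix verb.
Nothing blocks QR of the lower DP to a position above the higher one, so inverse scope is available.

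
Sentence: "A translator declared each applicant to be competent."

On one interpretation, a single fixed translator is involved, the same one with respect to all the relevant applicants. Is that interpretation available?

Yes

That reading corresponds to *a translator* > *each applicant*.
Surface scope (*a translator* > *each applicant*) is always derivable; islands only block QR, not in-situ interpretation.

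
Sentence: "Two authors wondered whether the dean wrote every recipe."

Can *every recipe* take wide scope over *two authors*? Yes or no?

No

*every recipe* sits inside the embedded question *whether the dean wrote every recipe*.
The wh-island constraint blocks QR out of an embedded interrogative.
So the wide-scope reading for *every recipe* is blocked.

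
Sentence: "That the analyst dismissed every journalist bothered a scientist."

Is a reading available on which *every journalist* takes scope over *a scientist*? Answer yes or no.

No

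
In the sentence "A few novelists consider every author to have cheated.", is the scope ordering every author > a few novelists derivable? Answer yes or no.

Yes

*every author* is an ECM subject; ECM complements are not islands, and the embedded quantifier may take matrix scope.
With no island boundary between them, the object can take inverse scope over the subject via ordinary QR within the clause.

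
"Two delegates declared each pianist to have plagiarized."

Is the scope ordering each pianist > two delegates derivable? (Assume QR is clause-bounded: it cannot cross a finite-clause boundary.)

Yes

*each pianist* is an ECM subject; ECM complements are not islands, and the embedded quantifier may take matrix scope.
Ordinary QR to a clause-peripheral position gives the wide-scope LF for the lower DP.
Both orderings are possible: *two delegates* > *each pianist* and *each pianist* > *two delegates*.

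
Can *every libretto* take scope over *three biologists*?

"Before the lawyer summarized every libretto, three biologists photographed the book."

*every libretto* sits inside the adjunct clause *before the lawyer summarized every libretto*.
Adjunct clauses are scope islands: a quantifier inside an adjunct cannot raise into the matrix clause.
*every libretto* > *three biologists* would require crossing that boundary, which is illicit.

No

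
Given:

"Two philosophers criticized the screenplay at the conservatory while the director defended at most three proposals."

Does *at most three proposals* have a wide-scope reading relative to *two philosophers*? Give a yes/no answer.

No

The target quantifier *at most three proposals* is part of the adjunct clause *while the director defended at most three proposals*.
The adjunct-island constraint bars QR out of an adverbial clause.
*at most three proposals* > *two philosophers* would require crossing that boundary, which is illicit.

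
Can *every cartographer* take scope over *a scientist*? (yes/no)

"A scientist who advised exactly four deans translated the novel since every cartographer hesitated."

No

Structurally, *every cartographer* is inside the adjunct clause *since every cartographer hesitated*.
Scope out of an adjunct clause is unavailable: QR respects the adjunct-island constraint.
*every cartographer* is confined to the island and cannot take scope over *a scientist*.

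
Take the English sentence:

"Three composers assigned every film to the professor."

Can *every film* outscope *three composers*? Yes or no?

*every film* and *three composers* are in the same minimal clause.
With no island boundary between them, the object can take inverse scope over the subject via ordinary QR within the clause.

Yes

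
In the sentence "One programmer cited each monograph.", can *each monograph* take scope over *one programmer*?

Yes

Both DPs are arguments of the same predicate; there is no clause or island boundary between them.
Ordinary QR to a clause-peripheral position gives the wide-scope LF for the lower DP.
So *each monograph* > *one programmer* is among the available readings.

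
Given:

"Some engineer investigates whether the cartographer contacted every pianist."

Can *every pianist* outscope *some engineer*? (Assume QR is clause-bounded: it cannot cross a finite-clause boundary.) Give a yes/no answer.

The target quantifier *every pianist* is part of the embedded question *whether the cartographer contacted every pianist*.
Embedded wh-clauses are opaque for QR, so the quantifier stays inside the question.
There is no licit LF on which *every pianist* c-commands *some engineer*.
(Only the surface reading survives: one fixed engineer with respect to all the relevant pianists.)

No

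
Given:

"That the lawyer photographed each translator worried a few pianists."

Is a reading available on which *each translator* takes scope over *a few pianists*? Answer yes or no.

No

*each translator* sits inside the sentential subject *that the lawyer photographed each translator*.
Clausal subjects are scope islands; QR from inside the subject into the matrix is barred.
So the wide-scope reading for *each translator* is blocked.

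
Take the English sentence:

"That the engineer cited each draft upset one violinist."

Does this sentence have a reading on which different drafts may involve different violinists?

This is the *each draft* > *one violinist* reading.
*each draft* is embedded in the sentential subject *that the engineer cited each draft*.
Subjects — clausal subjects included — are islands for extraction, and QR is no exception.
*each draft* > *one violinist* would require crossing that boundary, which is illicit.

No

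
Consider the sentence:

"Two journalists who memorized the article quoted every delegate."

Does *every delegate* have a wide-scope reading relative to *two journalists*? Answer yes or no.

The relative clause *who memorized the article* modifies *two journalists*, but *every delegate* is not inside that relative clause — it is an argument of the matrix verb.
Nothing blocks QR of the lower DP to a position above the higher one, so inverse scope is available.
The sentence is scopally ambiguous between *two journalists* > *every delegate* and *every delegate* > *two journalists*.

Yes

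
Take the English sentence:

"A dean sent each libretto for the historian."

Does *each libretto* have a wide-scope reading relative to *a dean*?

*a dean* and *each libretto* are co-arguments of the matrix verb, with nothing but a clause-internal boundary between them.
Ordinary QR to a clause-peripheral position gives the wide-scope LF for the lower DP.

Yes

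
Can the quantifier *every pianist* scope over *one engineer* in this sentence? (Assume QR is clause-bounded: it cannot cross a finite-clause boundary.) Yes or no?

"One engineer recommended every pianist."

Both DPs are arguments of the same predicate; there is no clause or island boundary between them.
Clause-internal QR can adjoin the lower DP above the subject, yielding the inverse reading.

Yes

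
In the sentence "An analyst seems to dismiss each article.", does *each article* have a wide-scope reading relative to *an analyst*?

Yes

*each article* is inside a raising infinitive, which is transparent to QR (no CP barrier), so it behaves as a matrix argument.
QR within a single clause is free, so the lower quantifier may take scope over the higher one.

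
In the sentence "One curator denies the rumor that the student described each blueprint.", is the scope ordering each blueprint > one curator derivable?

The target quantifier *each blueprint* is part of the complex NP *the rumor that the student described each blueprint*.
A that-clause complement to a noun is an island; QR cannot cross the NP boundary.
*each blueprint* is confined to the island and cannot take scope over *one curator*.
(Only the surface reading survives: one fixed curator with respect to all the relevant blueprints.)

No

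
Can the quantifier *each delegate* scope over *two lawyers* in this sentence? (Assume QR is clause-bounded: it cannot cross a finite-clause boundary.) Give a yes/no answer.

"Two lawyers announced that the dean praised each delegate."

*each delegate* is embedded in the finite complement clause *that the dean praised each delegate*.
With QR restricted to its own tensed clause, the embedded quantifier cannot reach a matrix scope position.
*each delegate* > *two lawyers* would require crossing that boundary, which is illicit.

No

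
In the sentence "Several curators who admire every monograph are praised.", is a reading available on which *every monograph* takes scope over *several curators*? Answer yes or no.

*every monograph* occurs within the relative clause *who admire every monograph*.
Relative clauses block scope extraction: QR cannot target a position outside the modified NP.
*every monograph* is confined to the island and cannot take scope over *several curators*.

No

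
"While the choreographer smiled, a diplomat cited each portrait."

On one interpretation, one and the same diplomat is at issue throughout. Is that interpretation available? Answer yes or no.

Yes

This is the *a diplomat* > *each portrait* reading.
Surface scope (*a diplomat* > *each portrait*) is always derivable; islands only block QR, not in-situ interpretation.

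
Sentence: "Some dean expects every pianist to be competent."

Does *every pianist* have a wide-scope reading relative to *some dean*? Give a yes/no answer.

Yes

*every pianist* is the subject of an ECM infinitive — the infinitival complement of an ECM verb is not a scope island, so *every pianist* can raise into the matrix clause.
With no island boundary between them, the object can take inverse scope over the subject via ordinary QR within the clause.
Both orderings are possible: *some dean* > *every pianist* and *every pianist* > *some dean*.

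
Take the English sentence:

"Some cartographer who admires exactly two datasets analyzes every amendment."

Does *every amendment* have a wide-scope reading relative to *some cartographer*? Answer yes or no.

The RC *who admires exactly two datasets* is an island, but *every amendment* is not inside it — it is the matrix object, a clausemate of *some cartographer*.
QR within a single clause is free, so the lower quantifier may take scope over the higher one.
Both orderings are possible: *some cartographer* > *every amendment* and *every amendment* > *some cartographer*.

Yes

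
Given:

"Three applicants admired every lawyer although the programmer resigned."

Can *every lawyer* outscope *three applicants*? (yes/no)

Neither queried DP is inside the adjunct, so the adjunct-island constraint does not apply.
QR within a single clause is free, so the lower quantifier may take scope over the higher one.
The sentence is scopally ambiguous between *three applicants* > *every lawyer* and *every lawyer* > *three applicants*.

Yes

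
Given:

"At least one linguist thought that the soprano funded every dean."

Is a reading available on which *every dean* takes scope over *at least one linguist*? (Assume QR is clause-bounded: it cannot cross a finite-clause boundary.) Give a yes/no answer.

No

*every dean* sits inside the finite complement clause *that the soprano funded every dean*.
Finite CP is the ceiling for QR here, by assumption.
So the wide-scope reading for *every dean* is blocked.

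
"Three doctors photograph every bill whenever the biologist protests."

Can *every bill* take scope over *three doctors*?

The adjunct clause does not contain *every bill*, which is the matrix object.
Clause-internal QR can adjoin the lower DP above the subject, yielding the inverse reading.

Yes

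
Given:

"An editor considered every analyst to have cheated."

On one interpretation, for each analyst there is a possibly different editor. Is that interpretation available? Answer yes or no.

Yes

The paraphrase describes the scope ordering *every analyst* > *an editor*.
*every analyst* is the subject of an ECM infinitive — the infinitival complement of an ECM verb is not a scope island, so *every analyst* can raise into the matrix clause.
Ordinary QR to a clause-peripheral position gives the wide-scope LF for the lower DP.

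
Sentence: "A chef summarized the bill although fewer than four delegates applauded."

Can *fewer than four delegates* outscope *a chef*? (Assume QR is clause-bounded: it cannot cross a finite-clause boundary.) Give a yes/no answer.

Structurally, *fewer than four delegates* is inside the adjunct clause *although fewer than four delegates applauded*.
Since the clause is an adjunct (not a complement), the Adjunct Condition blocks QR across its edge.
So *fewer than four delegates* cannot raise to a position above *a chef*.
(Only the surface reading survives: one fixed chef with respect to all the relevant delegates.)

No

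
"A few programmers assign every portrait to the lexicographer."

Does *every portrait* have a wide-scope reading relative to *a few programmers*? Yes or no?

*every portrait* and *a few programmers* are in the same minimal clause.
Clause-internal QR can adjoin the lower DP above the subject, yielding the inverse reading.
So *every portrait* > *a few programmers* is among the available readings.

Yes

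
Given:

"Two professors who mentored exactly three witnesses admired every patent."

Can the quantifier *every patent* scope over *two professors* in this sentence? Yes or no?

Yes

The RC *who mentored exactly three witnesses* is an island, but *every patent* is not inside it — it is the matrix object, a clausemate of *two professors*.
Nothing blocks QR of the lower DP to a position above the higher one, so inverse scope is available.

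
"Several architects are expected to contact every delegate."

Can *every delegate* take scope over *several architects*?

*every delegate* is the object of the infinitival complement of a raising predicate; raising infinitives are transparent for QR, so the two DPs are in effect clausemates.
QR within a single clause is free, so the lower quantifier may take scope over the higher one.

Yes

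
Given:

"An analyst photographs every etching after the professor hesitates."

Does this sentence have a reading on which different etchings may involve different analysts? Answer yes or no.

Yes

The paraphrase describes the scope ordering *every etching* > *an analyst*.
Although there is an adjunct clause, *every etching* is in the main clause, not inside the adjunct.
Since no island is crossed, the inverse ordering is licensed alongside surface scope.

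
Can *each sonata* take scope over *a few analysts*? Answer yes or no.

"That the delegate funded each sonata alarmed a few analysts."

No

*each sonata* occurs within the sentential subject *that the delegate funded each sonata*.
Subjects — clausal subjects included — are islands for extraction, and QR is no exception.
There is no licit LF on which *each sonata* c-commands *a few analysts*.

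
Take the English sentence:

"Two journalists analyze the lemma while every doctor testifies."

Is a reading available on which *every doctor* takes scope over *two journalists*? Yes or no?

*every doctor* is embedded in the adjunct clause *while every doctor testifies*.
Since the clause is an adjunct (not a complement), the Adjunct Condition blocks QR across its edge.
*every doctor* > *two journalists* would require crossing that boundary, which is illicit.

No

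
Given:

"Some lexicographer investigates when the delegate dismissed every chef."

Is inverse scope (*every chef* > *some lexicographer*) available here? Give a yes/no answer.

No

The target quantifier *every chef* is part of the embedded question *when the delegate dismissed every chef*.
QR across an interrogative CP boundary is ruled out as a wh-island violation.
The inverse ordering *every chef* > *some lexicographer* is therefore underivable.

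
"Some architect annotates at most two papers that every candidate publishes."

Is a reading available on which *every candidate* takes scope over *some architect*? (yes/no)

No

The DP *every candidate* is contained in the relative clause *that every candidate publishes* modifying *at most two papers*.
Relative clauses are scope islands: a quantifier cannot QR out of a relative clause to take scope in the matrix clause.
So *every candidate* cannot raise high enough to outscope *some architect*; only the surface ordering *some architect* > *every candidate* is available.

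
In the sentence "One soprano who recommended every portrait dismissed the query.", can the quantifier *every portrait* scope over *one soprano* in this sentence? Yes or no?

No

*every portrait* sits inside the relative clause *who recommended every portrait*.
Quantifiers inside a relative clause are trapped there; the RC boundary blocks QR.
So the wide-scope reading for *every portrait* is blocked.
(Only the surface reading survives: one fixed soprano with respect to all the relevant portraits.)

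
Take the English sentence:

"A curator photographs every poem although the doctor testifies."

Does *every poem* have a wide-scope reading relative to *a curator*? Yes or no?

Yes

The adjunct clause does not contain *every poem*, which is the matrix object.
Clause-internal QR can adjoin the lower DP above the subject, yielding the inverse reading.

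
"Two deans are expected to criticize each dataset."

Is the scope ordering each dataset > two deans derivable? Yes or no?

Yes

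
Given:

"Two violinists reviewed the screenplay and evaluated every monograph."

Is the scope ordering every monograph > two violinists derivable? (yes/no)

No

*every monograph* sits inside one conjunct of the coordinate structure (*evaluated every monograph*).
A quantifier cannot raise out of one conjunct of a coordination across the whole coordinate structure — the CSC applies to QR.
Hence only narrow scope for *every monograph* (under *two violinists*) survives.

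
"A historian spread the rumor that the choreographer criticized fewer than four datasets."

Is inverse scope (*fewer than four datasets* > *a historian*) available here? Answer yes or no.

No

*fewer than four datasets* sits inside the complex NP *the rumor that the choreographer criticized fewer than four datasets*.
Noun-complement clauses are scope islands (the Complex NP Constraint): a quantifier inside one cannot scope into the matrix.
*fewer than four datasets* is confined to the island and cannot take scope over *a historian*.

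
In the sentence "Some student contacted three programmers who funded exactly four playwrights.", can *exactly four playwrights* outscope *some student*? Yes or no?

*exactly four playwrights* occurs within the relative clause *who funded exactly four playwrights* modifying *three programmers*.
Relative clauses are scope islands: a quantifier cannot QR out of a relative clause to take scope in the matrix clause.
There is no licit LF on which *exactly four playwrights* c-commands *some student*.

No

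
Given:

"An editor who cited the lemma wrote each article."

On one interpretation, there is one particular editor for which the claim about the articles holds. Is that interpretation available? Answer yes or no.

The described interpretation is the *an editor* > *each article* scoping.
Surface scope (*an editor* > *each article*) is always derivable; islands only block QR, not in-situ interpretation.

Yes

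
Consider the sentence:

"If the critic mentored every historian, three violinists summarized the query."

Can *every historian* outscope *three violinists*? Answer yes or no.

No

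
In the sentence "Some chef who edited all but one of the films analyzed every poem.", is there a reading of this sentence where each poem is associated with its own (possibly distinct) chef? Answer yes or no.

Yes

This is the *every poem* > *some chef* reading.
Although the sentence contains a relative clause (*who edited all but one of the films*), *every poem* is outside it, in the matrix VP.
Nothing blocks QR of the lower DP to a position above the higher one, so inverse scope is available.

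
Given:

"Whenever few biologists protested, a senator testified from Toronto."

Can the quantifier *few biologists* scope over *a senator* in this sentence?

No

*few biologists* is embedded in the adjunct clause *whenever few biologists protested*.
Scope out of an adjunct clause is unavailable: QR respects the adjunct-island constraint.
There is no licit LF on which *few biologists* c-commands *a senator*.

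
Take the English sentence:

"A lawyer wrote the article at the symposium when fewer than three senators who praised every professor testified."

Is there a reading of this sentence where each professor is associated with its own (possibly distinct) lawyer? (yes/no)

No

The paraphrase describes the scope ordering *every professor* > *a lawyer*.
*every professor* is embedded in the relative clause *who praised every professor*, which is itself inside the adjunct *when fewer than three senators who praised every professor testified*.
The quantifier would have to escape first the RC and then the adjunct — two independent island violations.
So the wide-scope reading for *every professor* is blocked.
(Only the surface reading survives: one fixed lawyer with respect to all the relevant professors.)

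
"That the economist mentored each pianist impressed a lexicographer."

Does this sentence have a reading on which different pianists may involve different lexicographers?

No

The paraphrase describes the scope ordering *each pianist* > *a lexicographer*.
The DP *each pianist* is contained in the sentential subject *that the economist mentored each pianist*.
The subject-island constraint blocks QR out of a clausal subject.
*each pianist* is confined to the island and cannot take scope over *a lexicographer*.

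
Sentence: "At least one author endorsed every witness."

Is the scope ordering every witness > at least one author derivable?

Yes

*at least one author* and *every witness* are co-arguments of the matrix verb, with nothing but a clause-internal boundary between them.
No island intervenes, so both surface and inverse scope are derivable.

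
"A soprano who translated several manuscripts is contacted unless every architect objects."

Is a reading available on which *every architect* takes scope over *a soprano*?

The target quantifier *every architect* is part of the adjunct clause *unless every architect objects*.
Scope out of an adjunct clause is unavailable: QR respects the adjunct-island constraint.
So the wide-scope reading for *every architect* is blocked.
(Only the surface reading survives: one fixed soprano with respect to all the relevant architects.)

No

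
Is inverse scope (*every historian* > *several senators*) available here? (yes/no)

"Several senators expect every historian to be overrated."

Yes

*every historian* is the subject of an ECM infinitive — the infinitival complement of an ECM verb is not a scope island, so *every historian* can raise into the matrix clause.
QR within a single clause is free, so the lower quantifier may take scope over the higher one.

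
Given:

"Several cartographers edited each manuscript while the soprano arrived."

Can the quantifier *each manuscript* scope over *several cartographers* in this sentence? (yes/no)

Yes

The adjunct island is irrelevant here — *each manuscript* and *several cartographers* are both in the matrix clause.
Nothing blocks QR of the lower DP to a position above the higher one, so inverse scope is available.
Both orderings are possible: *several cartographers* > *each manuscript* and *each manuscript* > *several cartographers*.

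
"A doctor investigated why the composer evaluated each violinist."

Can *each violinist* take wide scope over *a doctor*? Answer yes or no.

The target quantifier *each violinist* is part of the embedded question *why the composer evaluated each violinist*.
Embedded wh-clauses are opaque for QR, so the quantifier stays inside the question.
So *each violinist* cannot raise high enough to outscope *a doctor*; only the surface ordering *a doctor* > *each violinist* is available.
(Only the surface reading survives: one fixed doctor with respect to all the relevant violinists.)

No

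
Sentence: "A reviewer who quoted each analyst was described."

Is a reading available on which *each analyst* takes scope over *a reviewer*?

*each analyst* sits inside the relative clause *who quoted each analyst*.
Relative clauses block scope extraction: QR cannot target a position outside the modified NP.
*each analyst* is confined to the island and cannot take scope over *a reviewer*.

No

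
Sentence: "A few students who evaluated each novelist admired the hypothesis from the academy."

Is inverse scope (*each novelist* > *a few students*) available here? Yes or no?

No

The DP *each novelist* is contained in the relative clause *who evaluated each novelist*.
The relative clause forms an island for QR, so the quantifier is confined to the head noun's restrictor.
*each novelist* is confined to the island and cannot take scope over *a few students*.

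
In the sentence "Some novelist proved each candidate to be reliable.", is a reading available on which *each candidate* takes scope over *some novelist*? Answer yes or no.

The ECM infinitive is scope-transparent — *each candidate* is free to raise above *some novelist*.
Nothing blocks QR of the lower DP to a position above the higher one, so inverse scope is available.
The sentence is scopally ambiguous between *some novelist* > *each candidate* and *each candidate* > *some novelist*.

Yes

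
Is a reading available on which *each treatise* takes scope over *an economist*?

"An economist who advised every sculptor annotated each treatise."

Although the sentence contains a relative clause (*who advised every sculptor*), *each treatise* is outside it, in the matrix VP.
Since no island is crossed, the inverse ordering is licensed alongside surface scope.
The sentence is scopally ambiguous between *an economist* > *each treatise* and *each treatise* > *an economist*.

Yes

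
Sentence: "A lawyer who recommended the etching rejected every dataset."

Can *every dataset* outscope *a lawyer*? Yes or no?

Yes

The RC *who recommended the etching* is an island, but *every dataset* is not inside it — it is the matrix object, a clausemate of *a lawyer*.
QR within a single clause is free, so the lower quantifier may take scope over the higher one.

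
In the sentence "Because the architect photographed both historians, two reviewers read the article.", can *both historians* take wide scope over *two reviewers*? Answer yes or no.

No

*both historians* sits inside the adjunct clause *because the architect photographed both historians*.
Since the clause is an adjunct (not a complement), the Adjunct Condition blocks QR across its edge.
There is no licit LF on which *both historians* c-commands *two reviewers*.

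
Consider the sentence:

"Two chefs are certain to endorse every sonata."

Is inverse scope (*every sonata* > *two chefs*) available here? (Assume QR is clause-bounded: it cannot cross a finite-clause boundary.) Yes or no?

Yes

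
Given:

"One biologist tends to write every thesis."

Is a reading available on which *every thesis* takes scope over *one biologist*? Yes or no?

The matrix predicate is a raising verb, whose infinitival complement is not a scope island — *every thesis* can QR into the matrix clause.
With no island boundary between them, the object can take inverse scope over the subject via ordinary QR within the clause.

Yes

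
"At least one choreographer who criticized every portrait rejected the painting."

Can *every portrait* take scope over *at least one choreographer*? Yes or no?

*every portrait* occurs within the relative clause *who criticized every portrait*.
A relative clause is a scope island — quantifier raising cannot cross its boundary.
So *every portrait* cannot raise high enough to outscope *at least one choreographer*; only the surface ordering *at least one choreographer* > *every portrait* is available.

No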